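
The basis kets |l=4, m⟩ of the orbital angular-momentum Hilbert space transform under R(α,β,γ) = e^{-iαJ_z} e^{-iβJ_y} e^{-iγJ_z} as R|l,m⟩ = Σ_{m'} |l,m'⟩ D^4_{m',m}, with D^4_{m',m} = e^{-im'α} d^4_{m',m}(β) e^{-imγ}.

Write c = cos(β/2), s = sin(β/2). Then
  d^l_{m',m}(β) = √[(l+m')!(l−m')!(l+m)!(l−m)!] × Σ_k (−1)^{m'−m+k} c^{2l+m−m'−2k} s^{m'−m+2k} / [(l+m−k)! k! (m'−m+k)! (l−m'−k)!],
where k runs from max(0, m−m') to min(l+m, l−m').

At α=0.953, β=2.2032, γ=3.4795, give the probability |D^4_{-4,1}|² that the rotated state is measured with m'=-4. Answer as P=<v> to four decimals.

P=0.1525

First d^4_{-4,1}(β=2.2032), then the phase factors e^{-i(-4)α} and e^{-i(1)γ}:
Half-angle: c=0.452170, s=0.891932. N=√(1·40320·120·6)=5387.986637
k: max(0,(1)−(-4))=5 … min(4+(1),4−(-4))=5
  k=5: (−1)^0·5387.9866/(720)·0.4522^3·0.8919^5 = +0.390532
d^4_{-4,1}(2.2032) = +0.390532
|D^4_{-4,1}|² = |d^4_{-4,1}(β)|² = (+0.390532)² = 0.152515 (the z-rotation phases have unit modulus)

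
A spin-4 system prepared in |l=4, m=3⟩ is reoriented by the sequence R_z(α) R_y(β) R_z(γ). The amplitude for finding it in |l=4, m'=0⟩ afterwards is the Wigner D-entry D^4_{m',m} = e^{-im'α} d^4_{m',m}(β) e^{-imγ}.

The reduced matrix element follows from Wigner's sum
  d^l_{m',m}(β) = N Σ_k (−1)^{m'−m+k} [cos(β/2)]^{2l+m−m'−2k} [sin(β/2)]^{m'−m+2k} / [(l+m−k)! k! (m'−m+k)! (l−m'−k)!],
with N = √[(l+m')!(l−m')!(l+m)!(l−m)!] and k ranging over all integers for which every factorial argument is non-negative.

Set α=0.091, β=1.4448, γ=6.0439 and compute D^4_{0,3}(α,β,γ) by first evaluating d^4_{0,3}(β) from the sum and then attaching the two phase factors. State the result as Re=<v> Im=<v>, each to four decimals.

Split into d^4_{0,3}(β=1.4448) × two z-phases.
c=cos(1.4448/2)=0.750221, s=sin(1.4448/2)=0.661187; N=√[24·24·5040·1]=1703.830978
k∈{3,4} keeps every argument non-negative
  k=3: (−1)^0·1703.8310/(144)·0.7502^5·0.6612^3 = +0.812799
  k=4: (−1)^1·1703.8310/(144)·0.7502^3·0.6612^5 = -0.631326
d^4_{0,3}(1.4448) = +0.812799 -0.631326 = +0.181473
Phases: e^{-i·(0)·0.091}=+1.000000+0.000000i, e^{-i·(3)·6.0439}=+0.753218+0.657771i ⇒ D=+0.136689+0.119368i

Re=0.1367 Im=0.1194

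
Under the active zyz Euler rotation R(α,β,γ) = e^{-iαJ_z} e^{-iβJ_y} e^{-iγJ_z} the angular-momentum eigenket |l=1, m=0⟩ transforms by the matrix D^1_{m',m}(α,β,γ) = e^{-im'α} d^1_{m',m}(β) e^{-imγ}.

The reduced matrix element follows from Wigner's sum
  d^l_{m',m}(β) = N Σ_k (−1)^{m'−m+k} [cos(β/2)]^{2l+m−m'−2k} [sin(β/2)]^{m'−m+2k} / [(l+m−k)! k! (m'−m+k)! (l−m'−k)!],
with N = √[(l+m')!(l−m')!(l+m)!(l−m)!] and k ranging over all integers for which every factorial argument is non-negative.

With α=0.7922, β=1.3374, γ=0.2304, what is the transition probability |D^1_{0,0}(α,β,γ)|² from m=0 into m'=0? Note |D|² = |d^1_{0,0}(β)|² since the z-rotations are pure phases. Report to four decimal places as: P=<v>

Split into d^1_{0,0}(β=1.3374) × two z-phases.
With c≡cos(β/2)=0.784628 and s≡sin(β/2)=0.619966, N=[1·1·1·1]^{1/2}=1.000000
Admissible k: 0..1 (factorial args all ≥0)
  k=0: (−1)^0·1.0000/(1)·0.7846^2·0.6200^0 = +0.615642
  k=1: (−1)^1·1.0000/(1)·0.7846^0·0.6200^2 = -0.384358
d^1_{0,0}(1.3374) = +0.615642 -0.384358 = +0.231283
|D^1_{0,0}|² = |d^1_{0,0}(β)|² = (+0.231283)² = 0.053492 (the z-rotation phases have unit modulus)

P=0.0535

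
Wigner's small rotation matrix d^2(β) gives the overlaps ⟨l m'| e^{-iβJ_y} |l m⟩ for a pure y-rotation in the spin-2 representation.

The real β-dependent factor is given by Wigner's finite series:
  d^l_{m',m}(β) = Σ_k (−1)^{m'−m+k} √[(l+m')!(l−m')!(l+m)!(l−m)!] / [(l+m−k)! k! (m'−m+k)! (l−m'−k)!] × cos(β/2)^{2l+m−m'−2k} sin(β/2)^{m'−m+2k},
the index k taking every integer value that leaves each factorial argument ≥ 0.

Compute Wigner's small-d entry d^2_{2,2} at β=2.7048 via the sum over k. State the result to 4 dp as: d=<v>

d^2_{2,2}(β=2.7048) via Wigner's sum:
c=cos(2.7048/2)=0.216664, s=sin(2.7048/2)=0.976246; N=√[24·1·24·1]=24.000000
The bounds max(0,m−m')=0 and min(l+m,l−m')=0 give 1 term
  k=0: (−1)^0·24.0000/(24)·0.2167^4·0.9762^0 = +0.002204
d^2_{2,2}(2.7048) = +0.002204

d=0.0022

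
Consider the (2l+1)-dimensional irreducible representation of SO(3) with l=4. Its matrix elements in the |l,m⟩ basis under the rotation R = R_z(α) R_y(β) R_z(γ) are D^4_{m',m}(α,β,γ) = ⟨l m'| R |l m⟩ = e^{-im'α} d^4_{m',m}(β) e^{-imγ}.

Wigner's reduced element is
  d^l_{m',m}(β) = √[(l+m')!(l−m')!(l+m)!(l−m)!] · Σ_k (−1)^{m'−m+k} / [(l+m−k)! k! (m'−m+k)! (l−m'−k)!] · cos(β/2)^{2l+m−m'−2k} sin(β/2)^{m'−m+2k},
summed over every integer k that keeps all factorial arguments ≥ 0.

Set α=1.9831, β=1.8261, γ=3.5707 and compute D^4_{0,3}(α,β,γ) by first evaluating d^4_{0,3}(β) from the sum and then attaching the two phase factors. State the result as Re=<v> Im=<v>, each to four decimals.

Re=0.0946 Im=-0.3249

Split into d^4_{0,3}(β=1.8261) × two z-phases.
c=cos(1.8261/2)=0.611335, s=sin(1.8261/2)=0.791372; N=√[24·24·5040·1]=1703.830978
k∈{3,4} keeps every argument non-negative
  k=3: (−1)^0·1703.8310/(144)·0.6113^5·0.7914^3 = +0.500728
  k=4: (−1)^1·1703.8310/(144)·0.6113^3·0.7914^5 = -0.839083
d^4_{0,3}(1.8261) = +0.500728 -0.839083 = -0.338355
Attach z-rotation phases: D = e^{-i(0)(1.9831)}·(-0.338355)·e^{-i(3)(3.5707)} = +0.094635-0.324851i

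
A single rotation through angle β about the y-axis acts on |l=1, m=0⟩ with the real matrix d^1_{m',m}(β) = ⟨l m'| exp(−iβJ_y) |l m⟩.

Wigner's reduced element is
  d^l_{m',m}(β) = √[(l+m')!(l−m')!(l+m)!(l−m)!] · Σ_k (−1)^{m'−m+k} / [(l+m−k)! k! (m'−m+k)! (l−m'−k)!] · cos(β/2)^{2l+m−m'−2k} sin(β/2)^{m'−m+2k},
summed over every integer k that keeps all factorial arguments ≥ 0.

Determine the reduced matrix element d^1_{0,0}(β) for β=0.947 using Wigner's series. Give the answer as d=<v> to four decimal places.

d=0.5841

d^1_{0,0}(β=0.947) via Wigner's sum:
c=cos(0.947/2)=0.889978, s=sin(0.947/2)=0.456004; N=√[1·1·1·1]=1.000000
k∈{0,1} keeps every argument non-negative
  k=0: (−1)^0·1.0000/(1)·0.8900^2·0.4560^0 = +0.792060
  k=1: (−1)^1·1.0000/(1)·0.8900^0·0.4560^2 = -0.207940
d^1_{0,0}(0.947) = +0.792060 -0.207940 = +0.584121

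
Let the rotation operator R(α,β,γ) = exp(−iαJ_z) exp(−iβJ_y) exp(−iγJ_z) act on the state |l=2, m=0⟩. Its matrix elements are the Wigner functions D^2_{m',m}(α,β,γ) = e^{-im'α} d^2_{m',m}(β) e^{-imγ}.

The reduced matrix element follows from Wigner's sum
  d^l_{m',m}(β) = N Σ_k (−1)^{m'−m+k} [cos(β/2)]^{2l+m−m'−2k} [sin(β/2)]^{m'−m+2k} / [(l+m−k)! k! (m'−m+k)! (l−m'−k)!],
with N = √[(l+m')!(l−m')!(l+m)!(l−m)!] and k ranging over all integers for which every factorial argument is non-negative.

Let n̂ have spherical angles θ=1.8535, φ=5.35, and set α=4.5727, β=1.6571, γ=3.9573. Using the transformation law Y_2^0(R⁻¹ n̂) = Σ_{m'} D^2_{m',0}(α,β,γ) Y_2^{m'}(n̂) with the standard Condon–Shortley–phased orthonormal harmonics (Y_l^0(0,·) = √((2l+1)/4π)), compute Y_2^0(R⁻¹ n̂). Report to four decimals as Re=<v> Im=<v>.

Re=0.1562 Im=0.0000

Need the full column D^2_{m',0} for m'=−2..2 at α=4.5727, β=1.6571, γ=3.9573.
cos(β/2)=0.675945, sin(β/2)=0.736952
d^2_{-2,0}: single k=2 term ⇒ +0.607823;  D = -0.584256+0.167612i
d^2_{-1,0}: k∈[1..2] ⇒ +0.557505 -0.662681 = -0.105176;  D = +0.014644+0.104151i
d^2_{0,0}: k∈[0..2] ⇒ +0.208759 -0.992570 +0.294956 = -0.488855;  D = -0.488855+0.000000i
d^2_{1,0}: k∈[0..1] ⇒ -0.557505 +0.662681 = +0.105176;  D = -0.014644+0.104151i
d^2_{2,0}: single k=0 term ⇒ +0.607823;  D = -0.584256-0.167612i
Y_2^{m'}(θ=1.8535,φ=5.35) and Σ D·Y over m':
  (-0.5843+0.1676i)·(-0.1038+0.3408i)  (+0.0146+0.1042i)·(-0.1232-0.1663i)  (-0.4889+0.0000i)·(-0.2418+0.0000i)  (-0.0146+0.1042i)·(+0.1232-0.1663i)  (-0.5843-0.1676i)·(-0.1038-0.3408i)
Y_2^0(R⁻¹ n̂) = +0.156232+0.000000i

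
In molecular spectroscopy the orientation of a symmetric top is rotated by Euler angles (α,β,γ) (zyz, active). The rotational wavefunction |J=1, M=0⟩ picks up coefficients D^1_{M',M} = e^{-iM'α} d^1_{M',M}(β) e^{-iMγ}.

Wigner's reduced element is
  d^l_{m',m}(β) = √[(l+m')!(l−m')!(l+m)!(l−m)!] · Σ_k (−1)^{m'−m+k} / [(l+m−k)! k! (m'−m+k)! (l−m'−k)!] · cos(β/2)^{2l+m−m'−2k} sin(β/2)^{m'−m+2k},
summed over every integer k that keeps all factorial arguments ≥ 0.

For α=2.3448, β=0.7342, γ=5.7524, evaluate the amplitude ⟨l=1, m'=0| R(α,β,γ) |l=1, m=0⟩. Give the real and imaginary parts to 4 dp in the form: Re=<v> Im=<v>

First d^1_{0,0}(β=0.7342), then the phase factors e^{-i(0)α} and e^{-i(0)γ}:
Half-angle: c=0.933372, s=0.358910. N=√(1·1·1·1)=1.000000
k∈{0,1} keeps every argument non-negative
  k=0: (−1)^0·1.0000/(1)·0.9334^2·0.3589^0 = +0.871183
  k=1: (−1)^1·1.0000/(1)·0.9334^0·0.3589^2 = -0.128817
d^1_{0,0}(0.7342) = +0.871183 -0.128817 = +0.742367
D = (+1.000000+0.000000i)·(+0.742367)·(+1.000000+0.000000i) = +0.742367+0.000000i

Re=0.7424 Im=0.0000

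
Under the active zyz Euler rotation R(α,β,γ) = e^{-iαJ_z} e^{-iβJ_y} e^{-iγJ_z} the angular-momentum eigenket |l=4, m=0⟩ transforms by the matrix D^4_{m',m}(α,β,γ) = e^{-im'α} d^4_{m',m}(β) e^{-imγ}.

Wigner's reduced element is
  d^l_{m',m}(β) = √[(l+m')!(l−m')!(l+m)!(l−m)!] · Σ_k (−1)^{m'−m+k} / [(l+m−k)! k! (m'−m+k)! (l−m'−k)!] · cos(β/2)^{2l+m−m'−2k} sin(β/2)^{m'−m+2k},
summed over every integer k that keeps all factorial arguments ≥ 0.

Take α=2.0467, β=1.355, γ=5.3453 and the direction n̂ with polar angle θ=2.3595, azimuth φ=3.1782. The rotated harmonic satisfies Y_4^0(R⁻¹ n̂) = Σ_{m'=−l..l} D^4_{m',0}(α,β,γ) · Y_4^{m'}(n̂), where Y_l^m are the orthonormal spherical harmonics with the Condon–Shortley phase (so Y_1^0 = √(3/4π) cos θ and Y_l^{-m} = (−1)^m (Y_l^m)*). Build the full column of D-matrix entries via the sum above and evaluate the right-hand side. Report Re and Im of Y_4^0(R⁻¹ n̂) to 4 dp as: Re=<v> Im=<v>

Re=0.2558 Im=0.0000

Need the full column D^4_{m',0} for m'=−4..4 at α=2.0467, β=1.355, γ=5.3453.
cos(β/2)=0.779142, sin(β/2)=0.626847
d^4_{-4,0}: single k=4 term ⇒ +0.476061;  D = -0.155533+0.449937i
d^4_{-3,0}: k∈[3..4] ⇒ +0.836821 -0.541655 = +0.295167;  D = +0.292150-0.042090i
d^4_{-2,0}: k∈[2..4] ⇒ +0.833960 -1.439473 +0.349401 = -0.256112;  D = +0.148599+0.208594i
d^4_{-1,0}: k∈[1..4] ⇒ +0.488646 -1.897733 +1.228357 -0.132514 = -0.313244;  D = +0.143510-0.278436i
d^4_{0,0}: k∈[0..4] ⇒ +0.135811 -1.406513 +2.048406 -0.589282 +0.023839 = +0.212261;  D = +0.212261+0.000000i
d^4_{1,0}: k∈[0..3] ⇒ -0.488646 +1.897733 -1.228357 +0.132514 = +0.313244;  D = -0.143510-0.278436i
d^4_{2,0}: k∈[0..2] ⇒ +0.833960 -1.439473 +0.349401 = -0.256112;  D = +0.148599-0.208594i
d^4_{3,0}: k∈[0..1] ⇒ -0.836821 +0.541655 = -0.295167;  D = -0.292150-0.042090i
d^4_{4,0}: single k=0 term ⇒ +0.476061;  D = -0.155533-0.449937i
Y_4^{m'}(θ=2.3595,φ=3.1782) and Σ D·Y over m':
  (-0.1555+0.4499i)·(+0.1080-0.0159i)  (+0.2922-0.0421i)·(+0.3090-0.0341i)  (+0.1486+0.2086i)·(+0.4181-0.0307i)  (+0.1435-0.2784i)·(+0.1237-0.0045i)  (+0.2123+0.0000i)·(-0.3420+0.0000i)  (-0.1435-0.2784i)·(-0.1237-0.0045i)  (+0.1486-0.2086i)·(+0.4181+0.0307i)  (-0.2922-0.0421i)·(-0.3090-0.0341i)  (-0.1555-0.4499i)·(+0.1080+0.0159i)
Y_4^0(R⁻¹ n̂) = +0.255831+0.000000i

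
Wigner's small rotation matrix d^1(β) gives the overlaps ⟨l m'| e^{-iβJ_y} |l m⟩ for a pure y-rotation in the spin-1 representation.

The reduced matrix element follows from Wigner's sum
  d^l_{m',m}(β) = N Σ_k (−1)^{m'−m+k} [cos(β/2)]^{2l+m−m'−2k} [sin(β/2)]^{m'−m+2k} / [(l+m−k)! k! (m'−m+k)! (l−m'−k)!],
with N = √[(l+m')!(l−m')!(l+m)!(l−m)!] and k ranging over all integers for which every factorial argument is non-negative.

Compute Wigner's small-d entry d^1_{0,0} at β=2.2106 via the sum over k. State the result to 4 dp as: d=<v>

d=-0.5970

d^1_{0,0}(β=2.2106) via Wigner's sum:
Half-angle: c=0.448866, s=0.893599. N=√(1·1·1·1)=1.000000
Admissible k: 0..1 (factorial args all ≥0)
  k=0: (−1)^0·1.0000/(1)·0.4489^2·0.8936^0 = +0.201481
  k=1: (−1)^1·1.0000/(1)·0.4489^0·0.8936^2 = -0.798519
d^1_{0,0}(2.2106) = +0.201481 -0.798519 = -0.597038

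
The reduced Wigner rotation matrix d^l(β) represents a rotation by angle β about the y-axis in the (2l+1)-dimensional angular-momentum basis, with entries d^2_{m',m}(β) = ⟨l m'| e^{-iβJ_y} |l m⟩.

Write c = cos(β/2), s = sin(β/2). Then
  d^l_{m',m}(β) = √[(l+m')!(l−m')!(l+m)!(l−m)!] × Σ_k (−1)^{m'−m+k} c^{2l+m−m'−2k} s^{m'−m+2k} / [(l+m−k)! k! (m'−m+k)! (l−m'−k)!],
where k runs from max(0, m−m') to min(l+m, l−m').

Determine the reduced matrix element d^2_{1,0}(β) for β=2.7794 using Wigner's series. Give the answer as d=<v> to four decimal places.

d=0.4058

d^2_{1,0}(β=2.7794) via Wigner's sum:
c=cos(2.7794/2)=0.180108, s=sin(2.7794/2)=0.983647; N=√[6·1·2·2]=4.898979
k: max(0,(0)−(1))=0 … min(2+(0),2−(1))=1
  k=0: (−1)^1·4.8990/(2)·0.1801^3·0.9836^1 = -0.014077
  k=1: (−1)^2·4.8990/(2)·0.1801^1·0.9836^3 = +0.419881
d^2_{1,0}(2.7794) = -0.014077 +0.419881 = +0.405804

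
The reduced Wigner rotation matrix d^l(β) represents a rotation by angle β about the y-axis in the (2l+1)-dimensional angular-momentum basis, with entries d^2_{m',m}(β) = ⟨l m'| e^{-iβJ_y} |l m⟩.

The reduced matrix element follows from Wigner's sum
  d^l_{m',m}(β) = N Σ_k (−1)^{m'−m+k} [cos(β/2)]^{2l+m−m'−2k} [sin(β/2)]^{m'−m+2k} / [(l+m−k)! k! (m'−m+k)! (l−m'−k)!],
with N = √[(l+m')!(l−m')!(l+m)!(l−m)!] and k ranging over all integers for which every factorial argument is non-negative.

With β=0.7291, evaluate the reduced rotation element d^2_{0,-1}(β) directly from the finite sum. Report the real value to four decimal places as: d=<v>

d^2_{0,-1}(β=0.7291) via Wigner's sum:
With c≡cos(β/2)=0.934284 and s≡sin(β/2)=0.356529, N=[2·2·1·6]^{1/2}=4.898979
The bounds max(0,m−m')=0 and min(l+m,l−m')=1 give 2 terms
  k=0: (−1)^1·4.8990/(2)·0.9343^3·0.3565^1 = -0.712209
  k=1: (−1)^2·4.8990/(2)·0.9343^1·0.3565^3 = +0.103714
d^2_{0,-1}(0.7291) = -0.712209 +0.103714 = -0.608495

d=-0.6085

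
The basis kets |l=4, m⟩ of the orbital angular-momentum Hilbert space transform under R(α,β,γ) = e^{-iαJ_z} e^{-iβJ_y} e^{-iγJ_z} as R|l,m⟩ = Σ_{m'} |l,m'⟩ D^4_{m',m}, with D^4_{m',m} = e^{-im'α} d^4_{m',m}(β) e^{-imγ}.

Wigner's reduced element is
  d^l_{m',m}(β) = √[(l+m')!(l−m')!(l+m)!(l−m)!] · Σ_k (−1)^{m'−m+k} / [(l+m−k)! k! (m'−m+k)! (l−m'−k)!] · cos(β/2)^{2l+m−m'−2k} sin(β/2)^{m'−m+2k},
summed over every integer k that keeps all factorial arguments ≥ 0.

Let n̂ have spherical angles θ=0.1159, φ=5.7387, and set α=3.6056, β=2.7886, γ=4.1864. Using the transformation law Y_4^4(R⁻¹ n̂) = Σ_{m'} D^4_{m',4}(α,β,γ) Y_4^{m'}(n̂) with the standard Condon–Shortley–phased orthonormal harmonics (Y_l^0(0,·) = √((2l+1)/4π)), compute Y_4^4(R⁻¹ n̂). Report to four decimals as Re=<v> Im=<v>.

Need the full column D^4_{m',4} for m'=−4..4 at α=3.6056, β=2.7886, γ=4.1864.
cos(β/2)=0.175581, sin(β/2)=0.984465
d^4_{-4,4}: single k=8 term ⇒ +0.882271;  D = -0.602940-0.644100i
d^4_{-3,4}: single k=7 term ⇒ +0.445067;  D = +0.417410+0.154444i
d^4_{-2,4}: single k=6 term ⇒ +0.148504;  D = -0.147612+0.016247i
d^4_{-1,4}: single k=5 term ⇒ +0.037457;  D = +0.031461-0.020327i
d^4_{0,4}: single k=4 term ⇒ +0.007469;  D = -0.003796+0.006432i
d^4_{1,4}: single k=3 term ⇒ +0.001191;  D = +0.000082-0.001189i
d^4_{2,4}: single k=2 term ⇒ +0.000150;  D = +0.000058+0.000139i
d^4_{3,4}: single k=1 term ⇒ +0.000014;  D = -0.000011-0.000009i
d^4_{4,4}: single k=0 term ⇒ +0.000001;  D = +0.000001+0.000000i
Y_4^{m'}(θ=0.1159,φ=5.7387) and Σ D·Y over m':
  (-0.6029-0.6441i)·(-0.0000+0.0001i)  (+0.4174+0.1544i)·(-0.0001+0.0019i)  (-0.1476+0.0162i)·(+0.0122+0.0234i)  (+0.0315-0.0203i)·(+0.1816+0.1100i)  (-0.0038+0.0064i)·(+0.7904+0.0000i)  (+0.0001-0.0012i)·(-0.1816+0.1100i)  (+0.0001+0.0001i)·(+0.0122-0.0234i)  (-0.0000-0.0000i)·(+0.0001+0.0019i)  (+0.0000+0.0000i)·(-0.0000-0.0001i)
Y_4^4(R⁻¹ n̂) = +0.002602+0.002592i

Re=0.0026 Im=0.0026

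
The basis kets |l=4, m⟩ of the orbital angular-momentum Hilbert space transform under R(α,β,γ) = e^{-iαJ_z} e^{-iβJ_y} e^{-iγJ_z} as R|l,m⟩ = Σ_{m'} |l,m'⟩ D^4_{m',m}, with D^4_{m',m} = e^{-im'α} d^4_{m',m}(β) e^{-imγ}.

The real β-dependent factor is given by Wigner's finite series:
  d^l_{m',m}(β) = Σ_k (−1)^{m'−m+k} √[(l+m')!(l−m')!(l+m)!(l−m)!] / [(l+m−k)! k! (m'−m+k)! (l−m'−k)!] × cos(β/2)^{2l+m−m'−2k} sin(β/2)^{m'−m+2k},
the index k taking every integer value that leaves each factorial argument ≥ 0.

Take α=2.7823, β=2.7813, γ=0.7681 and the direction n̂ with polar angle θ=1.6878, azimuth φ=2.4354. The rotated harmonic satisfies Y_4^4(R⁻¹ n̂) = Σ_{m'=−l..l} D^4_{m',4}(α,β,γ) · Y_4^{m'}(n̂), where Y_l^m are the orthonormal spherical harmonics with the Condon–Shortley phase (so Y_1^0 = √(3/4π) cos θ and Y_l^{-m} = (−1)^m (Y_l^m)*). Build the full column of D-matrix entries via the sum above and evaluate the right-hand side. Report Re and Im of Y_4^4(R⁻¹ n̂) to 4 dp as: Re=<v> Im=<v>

Need the full column D^4_{m',4} for m'=−4..4 at α=2.7823, β=2.7813, γ=0.7681.
cos(β/2)=0.179174, sin(β/2)=0.983817
d^4_{-4,4}: single k=8 term ⇒ +0.877640;  D = -0.176784+0.859651i
d^4_{-3,4}: single k=7 term ⇒ +0.452086;  D = +0.240950-0.382524i
d^4_{-2,4}: single k=6 term ⇒ +0.154033;  D = -0.122680+0.093144i
d^4_{-1,4}: single k=5 term ⇒ +0.039672;  D = +0.038015-0.011348i
d^4_{0,4}: single k=4 term ⇒ +0.008078;  D = -0.008059-0.000558i
d^4_{1,4}: single k=3 term ⇒ +0.001316;  D = +0.001197+0.000547i
d^4_{2,4}: single k=2 term ⇒ +0.000169;  D = -0.000120-0.000120i
d^4_{3,4}: single k=1 term ⇒ +0.000016;  D = +0.000007+0.000015i
d^4_{4,4}: single k=0 term ⇒ +0.000001;  D = -0.000000-0.000001i
Y_4^{m'}(θ=1.6878,φ=2.4354) and Σ D·Y over m':
  (-0.1768+0.8597i)·(-0.4091+0.1341i)  (+0.2409-0.3825i)·(-0.0745+0.1222i)  (-0.1227+0.0931i)·(-0.0471-0.2948i)  (+0.0380-0.0113i)·(-0.1212-0.1034i)  (-0.0081-0.0006i)·(+0.2748+0.0000i)  (+0.0012+0.0005i)·(+0.1212-0.1034i)  (-0.0001-0.0001i)·(-0.0471+0.2948i)  (+0.0000+0.0000i)·(+0.0745+0.1222i)  (-0.0000-0.0000i)·(-0.4091-0.1341i)
Y_4^4(R⁻¹ n̂) = +0.011272-0.288478i

Re=0.0113 Im=-0.2885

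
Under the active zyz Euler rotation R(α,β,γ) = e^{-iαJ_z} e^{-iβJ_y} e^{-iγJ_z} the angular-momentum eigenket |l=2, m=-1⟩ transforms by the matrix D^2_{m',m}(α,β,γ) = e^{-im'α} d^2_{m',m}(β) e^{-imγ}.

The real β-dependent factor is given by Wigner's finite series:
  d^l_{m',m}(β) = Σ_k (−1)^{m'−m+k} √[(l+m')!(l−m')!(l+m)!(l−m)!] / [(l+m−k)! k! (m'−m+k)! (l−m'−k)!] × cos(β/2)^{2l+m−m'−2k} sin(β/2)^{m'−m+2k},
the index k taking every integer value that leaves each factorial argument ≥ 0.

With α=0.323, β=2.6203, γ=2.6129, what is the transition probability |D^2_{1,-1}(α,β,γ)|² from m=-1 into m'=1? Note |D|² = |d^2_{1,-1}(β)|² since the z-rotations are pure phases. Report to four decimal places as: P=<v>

P=0.4700

D^2_{1,-1}(0.323,2.6203,2.6129) = e^{-i·1·0.323}·d^2_{1,-1}(2.6203)·e^{-i·-1·2.6129}. Compute d first:
c=cos(2.6203/2)=0.257705, s=sin(2.6203/2)=0.966224; N=√[6·1·1·6]=6.000000
The bounds max(0,m−m')=0 and min(l+m,l−m')=1 give 2 terms
  k=0: (−1)^2·6.0000/(2)·0.2577^2·0.9662^2 = +0.186004
  k=1: (−1)^3·6.0000/(6)·0.2577^0·0.9662^4 = -0.871587
d^2_{1,-1}(2.6203) = +0.186004 -0.871587 = -0.685583
|D^2_{1,-1}|² = |d^2_{1,-1}(β)|² = (-0.685583)² = 0.470023 (the z-rotation phases have unit modulus)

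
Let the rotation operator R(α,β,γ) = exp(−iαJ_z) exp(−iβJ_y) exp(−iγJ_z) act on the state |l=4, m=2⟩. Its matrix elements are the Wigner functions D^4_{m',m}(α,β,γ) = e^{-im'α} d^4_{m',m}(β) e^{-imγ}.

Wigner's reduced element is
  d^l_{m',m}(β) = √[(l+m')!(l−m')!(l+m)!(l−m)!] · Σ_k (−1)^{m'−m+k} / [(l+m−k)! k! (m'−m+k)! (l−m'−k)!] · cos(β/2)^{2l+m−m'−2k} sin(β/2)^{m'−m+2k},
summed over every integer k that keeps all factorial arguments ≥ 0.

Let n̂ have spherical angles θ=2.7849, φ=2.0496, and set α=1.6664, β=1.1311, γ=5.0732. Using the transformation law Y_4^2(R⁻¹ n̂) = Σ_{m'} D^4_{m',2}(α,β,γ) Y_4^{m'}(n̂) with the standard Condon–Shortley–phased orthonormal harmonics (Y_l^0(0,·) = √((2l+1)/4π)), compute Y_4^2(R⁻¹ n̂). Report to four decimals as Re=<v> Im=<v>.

Re=0.2734 Im=-0.1349

Need the full column D^4_{m',2} for m'=−4..4 at α=1.6664, β=1.1311, γ=5.0732.
cos(β/2)=0.844294, sin(β/2)=0.535880
d^4_{-4,2}: single k=6 term ⇒ +0.089325;  D = -0.084235+0.029722i
d^4_{-3,2}: k∈[5..6] ⇒ +0.298542 -0.040090 = +0.258452;  D = +0.108870+0.234403i
d^4_{-2,2}: k∈[4..6] ⇒ +0.628546 -0.202570 +0.006801 = +0.432777;  D = +0.373312-0.218938i
d^4_{-1,2}: k∈[3..5] ⇒ +0.933656 -0.564191 +0.045457 = +0.414922;  D = -0.243112-0.336239i
d^4_{0,2}: k∈[2..4] ⇒ +0.986777 -1.060073 +0.160146 = +0.086849;  D = -0.065201+0.057373i
d^4_{1,2}: k∈[1..3] ⇒ +0.695280 -1.400484 +0.376127 = -0.329076;  D = -0.239979-0.225169i
d^4_{2,2}: k∈[0..2] ⇒ +0.258196 -1.248185 +0.628546 = -0.361443;  D = -0.221026+0.285987i
d^4_{3,2}: k∈[0..1] ⇒ -0.613180 +0.741066 = +0.127887;  D = -0.108192-0.068188i
d^4_{4,2}: single k=0 term ⇒ +0.550398;  D = -0.247676+0.491522i
Y_4^{m'}(θ=2.7849,φ=2.0496) and Σ D·Y over m':
  (-0.0842+0.0297i)·(-0.0022-0.0062i)  (+0.1089+0.2344i)·(-0.0495-0.0067i)  (+0.3733-0.2189i)·(-0.1208+0.1717i)  (-0.2431-0.3362i)·(+0.2244+0.4323i)  (-0.0652+0.0574i)·(+0.3854+0.0000i)  (-0.2400-0.2252i)·(-0.2244+0.4323i)  (-0.2210+0.2860i)·(-0.1208-0.1717i)  (-0.1082-0.0682i)·(+0.0495-0.0067i)  (-0.2477+0.4915i)·(-0.0022+0.0062i)
Y_4^2(R⁻¹ n̂) = +0.273391-0.134866i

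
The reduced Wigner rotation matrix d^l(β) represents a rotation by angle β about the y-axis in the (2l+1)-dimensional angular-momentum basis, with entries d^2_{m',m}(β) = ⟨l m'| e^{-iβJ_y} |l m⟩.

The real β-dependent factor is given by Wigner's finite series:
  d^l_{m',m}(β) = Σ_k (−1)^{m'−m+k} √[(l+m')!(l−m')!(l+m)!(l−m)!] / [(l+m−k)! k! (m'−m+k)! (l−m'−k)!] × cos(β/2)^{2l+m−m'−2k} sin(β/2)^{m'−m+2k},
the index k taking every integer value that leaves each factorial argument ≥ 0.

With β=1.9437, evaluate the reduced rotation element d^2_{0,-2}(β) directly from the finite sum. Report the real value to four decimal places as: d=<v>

d=0.5311

d^2_{0,-2}(β=1.9437) via Wigner's sum:
c=cos(1.9437/2)=0.563773, s=sin(1.9437/2)=0.825930; N=√[2·2·1·24]=9.797959
k: max(0,(-2)−(0))=0 … min(2+(-2),2−(0))=0
  k=0: (−1)^2·9.7980/(4)·0.5638^2·0.8259^2 = +0.531092
d^2_{0,-2}(1.9437) = +0.531092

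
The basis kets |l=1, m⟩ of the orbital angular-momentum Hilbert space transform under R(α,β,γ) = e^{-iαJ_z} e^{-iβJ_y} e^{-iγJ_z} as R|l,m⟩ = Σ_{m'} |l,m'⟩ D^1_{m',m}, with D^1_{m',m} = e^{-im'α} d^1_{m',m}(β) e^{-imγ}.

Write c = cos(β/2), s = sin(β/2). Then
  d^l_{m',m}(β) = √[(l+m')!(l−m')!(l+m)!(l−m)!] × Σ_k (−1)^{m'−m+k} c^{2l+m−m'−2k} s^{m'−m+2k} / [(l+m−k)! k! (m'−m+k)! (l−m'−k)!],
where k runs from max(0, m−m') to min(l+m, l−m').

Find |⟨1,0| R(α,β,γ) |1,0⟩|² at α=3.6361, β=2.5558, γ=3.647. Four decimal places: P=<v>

P=0.6943

D^1_{0,0}(3.6361,2.5558,3.647) = e^{-i·0·3.6361}·d^1_{0,0}(2.5558)·e^{-i·0·3.647}. Compute d first:
Half-angle: c=0.288726, s=0.957412. N=√(1·1·1·1)=1.000000
The bounds max(0,m−m')=0 and min(l+m,l−m')=1 give 2 terms
  k=0: (−1)^0·1.0000/(1)·0.2887^2·0.9574^0 = +0.083363
  k=1: (−1)^1·1.0000/(1)·0.2887^0·0.9574^2 = -0.916637
d^1_{0,0}(2.5558) = +0.083363 -0.916637 = -0.833274
|D^1_{0,0}|² = |d^1_{0,0}(β)|² = (-0.833274)² = 0.694346 (the z-rotation phases have unit modulus)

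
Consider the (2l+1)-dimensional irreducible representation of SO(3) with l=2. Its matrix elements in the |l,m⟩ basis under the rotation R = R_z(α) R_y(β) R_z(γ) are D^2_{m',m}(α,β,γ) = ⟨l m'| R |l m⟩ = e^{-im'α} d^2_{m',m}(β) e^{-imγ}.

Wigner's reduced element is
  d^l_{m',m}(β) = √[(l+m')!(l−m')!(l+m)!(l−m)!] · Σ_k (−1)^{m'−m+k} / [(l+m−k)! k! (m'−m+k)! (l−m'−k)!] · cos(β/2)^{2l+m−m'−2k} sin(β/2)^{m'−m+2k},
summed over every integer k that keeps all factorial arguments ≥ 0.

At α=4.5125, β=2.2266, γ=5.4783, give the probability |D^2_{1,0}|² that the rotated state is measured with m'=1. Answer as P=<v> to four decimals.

Split into d^2_{1,0}(β=2.2266) × two z-phases.
Half-angle: c=0.441703, s=0.897161. N=√(6·1·2·2)=4.898979
Admissible k: 0..1 (factorial args all ≥0)
  k=0: (−1)^1·4.8990/(2)·0.4417^3·0.8972^1 = -0.189382
  k=1: (−1)^2·4.8990/(2)·0.4417^1·0.8972^3 = +0.781300
d^2_{1,0}(2.2266) = -0.189382 +0.781300 = +0.591918
|D^2_{1,0}|² = |d^2_{1,0}(β)|² = (+0.591918)² = 0.350367 (the z-rotation phases have unit modulus)

P=0.3504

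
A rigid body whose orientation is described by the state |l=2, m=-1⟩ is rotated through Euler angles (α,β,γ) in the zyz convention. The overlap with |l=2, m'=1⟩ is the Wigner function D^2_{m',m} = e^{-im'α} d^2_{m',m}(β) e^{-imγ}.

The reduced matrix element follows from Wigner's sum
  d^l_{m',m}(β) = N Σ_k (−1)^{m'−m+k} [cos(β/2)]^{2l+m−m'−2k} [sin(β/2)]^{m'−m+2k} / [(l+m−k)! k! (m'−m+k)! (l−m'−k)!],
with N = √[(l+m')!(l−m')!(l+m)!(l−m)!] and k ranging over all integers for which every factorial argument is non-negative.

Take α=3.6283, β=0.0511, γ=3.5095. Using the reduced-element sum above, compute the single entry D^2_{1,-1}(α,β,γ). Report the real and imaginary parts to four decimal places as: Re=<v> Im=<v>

Re=0.0019 Im=-0.0002

D^2_{1,-1}(3.6283,0.0511,3.5095) = e^{-i·1·3.6283}·d^2_{1,-1}(0.0511)·e^{-i·-1·3.5095}. Compute d first:
c=cos(0.0511/2)=0.999674, s=sin(0.0511/2)=0.025547; N=√[6·1·1·6]=6.000000
k∈{0,1} keeps every argument non-negative
  k=0: (−1)^2·6.0000/(2)·0.9997^2·0.0255^2 = +0.001957
  k=1: (−1)^3·6.0000/(6)·0.9997^0·0.0255^4 = -0.000000
d^2_{1,-1}(0.0511) = +0.001957 -0.000000 = +0.001956
Phases: e^{-i·(1)·3.6283}=-0.883878+0.467718i, e^{-i·(-1)·3.5095}=-0.933082-0.359664i ⇒ D=+0.001942-0.000232i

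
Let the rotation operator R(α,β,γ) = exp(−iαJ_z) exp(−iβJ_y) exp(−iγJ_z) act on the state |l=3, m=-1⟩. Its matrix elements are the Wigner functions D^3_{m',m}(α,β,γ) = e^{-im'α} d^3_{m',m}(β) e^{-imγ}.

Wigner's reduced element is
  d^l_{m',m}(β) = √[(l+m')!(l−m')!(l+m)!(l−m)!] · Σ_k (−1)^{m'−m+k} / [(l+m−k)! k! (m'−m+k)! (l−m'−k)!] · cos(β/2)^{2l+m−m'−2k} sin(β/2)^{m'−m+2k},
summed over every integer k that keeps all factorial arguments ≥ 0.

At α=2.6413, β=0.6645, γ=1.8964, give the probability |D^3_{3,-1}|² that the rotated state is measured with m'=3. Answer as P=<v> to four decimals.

P=0.0015

First d^3_{3,-1}(β=0.6645), then the phase factors e^{-i(3)α} and e^{-i(-1)γ}:
With c≡cos(β/2)=0.945311 and s≡sin(β/2)=0.326171, N=[720·1·2·24]^{1/2}=185.903201
k: max(0,(-1)−(3))=0 … min(3+(-1),3−(3))=0
  k=0: (−1)^4·185.9032/(48)·0.9453^2·0.3262^4 = +0.039172
d^3_{3,-1}(0.6645) = +0.039172
|D^3_{3,-1}|² = |d^3_{3,-1}(β)|² = (+0.039172)² = 0.001534 (the z-rotation phases have unit modulus)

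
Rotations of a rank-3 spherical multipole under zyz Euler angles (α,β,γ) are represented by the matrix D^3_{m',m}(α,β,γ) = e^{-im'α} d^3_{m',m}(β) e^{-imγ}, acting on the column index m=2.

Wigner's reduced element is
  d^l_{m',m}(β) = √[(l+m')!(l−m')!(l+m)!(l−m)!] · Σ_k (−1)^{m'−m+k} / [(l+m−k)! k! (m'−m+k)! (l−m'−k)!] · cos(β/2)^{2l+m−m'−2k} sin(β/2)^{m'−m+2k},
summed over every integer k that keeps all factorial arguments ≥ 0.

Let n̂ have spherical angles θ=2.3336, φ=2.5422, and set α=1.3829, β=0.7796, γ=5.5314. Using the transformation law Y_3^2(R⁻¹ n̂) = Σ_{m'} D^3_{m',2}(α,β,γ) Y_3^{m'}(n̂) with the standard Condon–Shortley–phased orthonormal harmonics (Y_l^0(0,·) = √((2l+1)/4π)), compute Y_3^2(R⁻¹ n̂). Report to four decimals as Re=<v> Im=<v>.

Re=0.2684 Im=-0.0296

Need the full column D^3_{m',2} for m'=−3..3 at α=1.3829, β=0.7796, γ=5.5314.
cos(β/2)=0.924985, sin(β/2)=0.380003
d^3_{-3,2}: single k=5 term ⇒ +0.017953;  D = +0.014497-0.010590i
d^3_{-2,2}: k∈[4..5] ⇒ +0.089205 -0.003011 = +0.086194;  D = -0.036949-0.077873i
d^3_{-1,2}: k∈[3..4] ⇒ +0.274661 -0.023178 = +0.251483;  D = -0.243343+0.063465i
d^3_{0,2}: k∈[2..3] ⇒ +0.578995 -0.097719 = +0.481275;  D = +0.032330+0.480188i
d^3_{1,2}: k∈[1..2] ⇒ +0.813694 -0.274661 = +0.539033;  D = +0.535113+0.064888i
d^3_{2,2}: k∈[0..1] ⇒ +0.626337 -0.528547 = +0.097790;  D = +0.029698-0.093171i
d^3_{3,2}: single k=0 term ⇒ -0.630285;  D = +0.554192+0.300216i
Y_3^{m'}(θ=2.3336,φ=2.5422) and Σ D·Y over m':
  (+0.0145-0.0106i)·(+0.0355-0.1536i)  (-0.0369-0.0779i)·(-0.1341-0.3438i)  (-0.2433+0.0635i)·(-0.2676-0.1828i)  (+0.0323+0.4802i)·(+0.1580+0.0000i)  (+0.5351+0.0649i)·(+0.2676-0.1828i)  (+0.0297-0.0932i)·(-0.1341+0.3438i)  (+0.5542+0.3002i)·(-0.0355-0.1536i)
Y_3^2(R⁻¹ n̂) = +0.268394-0.029586i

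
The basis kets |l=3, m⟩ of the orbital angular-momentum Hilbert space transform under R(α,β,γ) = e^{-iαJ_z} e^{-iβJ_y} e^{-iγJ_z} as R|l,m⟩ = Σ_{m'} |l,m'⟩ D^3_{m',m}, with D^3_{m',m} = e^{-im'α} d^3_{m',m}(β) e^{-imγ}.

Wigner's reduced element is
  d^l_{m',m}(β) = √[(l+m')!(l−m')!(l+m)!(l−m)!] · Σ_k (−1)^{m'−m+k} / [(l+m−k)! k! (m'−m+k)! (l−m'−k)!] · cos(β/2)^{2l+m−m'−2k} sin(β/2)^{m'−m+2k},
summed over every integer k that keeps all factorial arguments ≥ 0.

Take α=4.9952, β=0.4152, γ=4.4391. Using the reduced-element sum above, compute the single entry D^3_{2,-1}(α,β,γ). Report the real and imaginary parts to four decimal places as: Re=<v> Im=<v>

First d^3_{2,-1}(β=0.4152), then the phase factors e^{-i(2)α} and e^{-i(-1)γ}:
With c≡cos(β/2)=0.978528 and s≡sin(β/2)=0.206112, N=[120·1·2·24]^{1/2}=75.894664
k: max(0,(-1)−(2))=0 … min(3+(-1),3−(2))=1
  k=0: (−1)^3·75.8947/(12)·0.9785^3·0.2061^3 = -0.051887
  k=1: (−1)^4·75.8947/(24)·0.9785^1·0.2061^5 = +0.001151
d^3_{2,-1}(0.4152) = -0.051887 +0.001151 = -0.050736
Attach z-rotation phases: D = e^{-i(2)(4.9952)}·(-0.050736)·e^{-i(-1)(4.4391)} = -0.037743-0.033906i

Re=-0.0377 Im=-0.0339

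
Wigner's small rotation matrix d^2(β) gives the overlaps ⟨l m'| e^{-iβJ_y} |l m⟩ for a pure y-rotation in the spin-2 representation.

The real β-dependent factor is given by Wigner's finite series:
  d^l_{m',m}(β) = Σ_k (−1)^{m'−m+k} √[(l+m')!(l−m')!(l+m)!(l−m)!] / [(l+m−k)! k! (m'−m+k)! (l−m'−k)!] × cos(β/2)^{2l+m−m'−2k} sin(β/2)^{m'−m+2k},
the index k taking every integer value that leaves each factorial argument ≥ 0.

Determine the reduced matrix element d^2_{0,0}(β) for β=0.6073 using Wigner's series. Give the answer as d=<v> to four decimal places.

d=0.5115

d^2_{0,0}(β=0.6073) via Wigner's sum:
c=cos(0.6073/2)=0.954251, s=sin(0.6073/2)=0.299005; N=√[2·2·2·2]=4.000000
The bounds max(0,m−m')=0 and min(l+m,l−m')=2 give 3 terms
  k=0: (−1)^0·4.0000/(4)·0.9543^4·0.2990^0 = +0.829185
  k=1: (−1)^1·4.0000/(1)·0.9543^2·0.2990^2 = -0.325644
  k=2: (−1)^2·4.0000/(4)·0.9543^0·0.2990^4 = +0.007993
d^2_{0,0}(0.6073) = +0.829185 -0.325644 +0.007993 = +0.511534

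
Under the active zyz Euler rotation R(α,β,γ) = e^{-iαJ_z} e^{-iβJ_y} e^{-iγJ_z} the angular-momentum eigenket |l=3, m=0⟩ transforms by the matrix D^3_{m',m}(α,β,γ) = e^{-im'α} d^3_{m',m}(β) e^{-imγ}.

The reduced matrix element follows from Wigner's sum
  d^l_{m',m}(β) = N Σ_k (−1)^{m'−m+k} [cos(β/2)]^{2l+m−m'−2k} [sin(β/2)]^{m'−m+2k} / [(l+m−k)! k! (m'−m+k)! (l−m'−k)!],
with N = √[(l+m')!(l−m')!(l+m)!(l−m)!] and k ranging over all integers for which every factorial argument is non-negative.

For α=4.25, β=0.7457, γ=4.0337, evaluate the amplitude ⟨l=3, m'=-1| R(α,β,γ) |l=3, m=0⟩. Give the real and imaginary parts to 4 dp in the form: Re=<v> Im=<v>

D^3_{-1,0}(4.25,0.7457,4.0337) = e^{-i·-1·4.25}·d^3_{-1,0}(0.7457)·e^{-i·0·4.0337}. Compute d first:
With c≡cos(β/2)=0.931293 and s≡sin(β/2)=0.364271, N=[2·24·6·6]^{1/2}=41.569219
k∈{1,2,3} keeps every argument non-negative
  k=1: (−1)^0·41.5692/(12)·0.9313^5·0.3643^1 = +0.883989
  k=2: (−1)^1·41.5692/(4)·0.9313^3·0.3643^3 = -0.405737
  k=3: (−1)^2·41.5692/(12)·0.9313^1·0.3643^5 = +0.020692
d^3_{-1,0}(0.7457) = +0.883989 -0.405737 +0.020692 = +0.498944
D = (-0.446087-0.894989i)·(+0.498944)·(+1.000000+0.000000i) = -0.222573-0.446549i

Re=-0.2226 Im=-0.4465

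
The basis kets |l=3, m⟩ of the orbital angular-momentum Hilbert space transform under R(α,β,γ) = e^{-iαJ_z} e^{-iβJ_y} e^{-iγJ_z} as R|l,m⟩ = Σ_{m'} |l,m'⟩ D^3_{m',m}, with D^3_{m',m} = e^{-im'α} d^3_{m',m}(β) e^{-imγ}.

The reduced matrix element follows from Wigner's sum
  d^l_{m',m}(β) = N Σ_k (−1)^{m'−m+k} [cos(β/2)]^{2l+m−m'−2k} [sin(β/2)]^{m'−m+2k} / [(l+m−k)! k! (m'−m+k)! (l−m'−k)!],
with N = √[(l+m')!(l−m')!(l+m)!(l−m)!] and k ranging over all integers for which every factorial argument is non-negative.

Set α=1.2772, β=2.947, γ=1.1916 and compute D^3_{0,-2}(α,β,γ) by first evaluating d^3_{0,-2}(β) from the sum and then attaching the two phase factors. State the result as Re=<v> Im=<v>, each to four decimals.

Split into d^3_{0,-2}(β=2.947) × two z-phases.
Half-angle: c=0.097143, s=0.995270. N=√(6·6·1·120)=65.726707
Admissible k: 0..1 (factorial args all ≥0)
  k=0: (−1)^2·65.7267/(12)·0.0971^4·0.9953^2 = +0.000483
  k=1: (−1)^3·65.7267/(12)·0.0971^2·0.9953^4 = -0.050716
d^3_{0,-2}(2.947) = +0.000483 -0.050716 = -0.050233
Phases: e^{-i·(0)·1.2772}=+1.000000+0.000000i, e^{-i·(-2)·1.1916}=-0.725942+0.687755i ⇒ D=+0.036466-0.034548i

Re=0.0365 Im=-0.0345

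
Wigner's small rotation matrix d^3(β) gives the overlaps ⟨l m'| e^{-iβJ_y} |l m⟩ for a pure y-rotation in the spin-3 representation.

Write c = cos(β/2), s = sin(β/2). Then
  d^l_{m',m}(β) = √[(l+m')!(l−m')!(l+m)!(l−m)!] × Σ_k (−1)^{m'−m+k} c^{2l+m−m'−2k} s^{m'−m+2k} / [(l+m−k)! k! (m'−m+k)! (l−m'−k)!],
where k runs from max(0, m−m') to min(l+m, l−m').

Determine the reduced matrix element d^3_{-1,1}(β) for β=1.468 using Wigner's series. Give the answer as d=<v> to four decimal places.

d^3_{-1,1}(β=1.468) via Wigner's sum:
Half-angle: c=0.742501, s=0.669845. N=√(2·24·24·2)=48.000000
k∈{2,3,4} keeps every argument non-negative
  k=2: (−1)^0·48.0000/(8)·0.7425^4·0.6698^2 = +0.818254
  k=3: (−1)^1·48.0000/(6)·0.7425^2·0.6698^4 = -0.887935
  k=4: (−1)^2·48.0000/(48)·0.7425^0·0.6698^6 = +0.090333
d^3_{-1,1}(1.468) = +0.818254 -0.887935 +0.090333 = +0.020651

d=0.0207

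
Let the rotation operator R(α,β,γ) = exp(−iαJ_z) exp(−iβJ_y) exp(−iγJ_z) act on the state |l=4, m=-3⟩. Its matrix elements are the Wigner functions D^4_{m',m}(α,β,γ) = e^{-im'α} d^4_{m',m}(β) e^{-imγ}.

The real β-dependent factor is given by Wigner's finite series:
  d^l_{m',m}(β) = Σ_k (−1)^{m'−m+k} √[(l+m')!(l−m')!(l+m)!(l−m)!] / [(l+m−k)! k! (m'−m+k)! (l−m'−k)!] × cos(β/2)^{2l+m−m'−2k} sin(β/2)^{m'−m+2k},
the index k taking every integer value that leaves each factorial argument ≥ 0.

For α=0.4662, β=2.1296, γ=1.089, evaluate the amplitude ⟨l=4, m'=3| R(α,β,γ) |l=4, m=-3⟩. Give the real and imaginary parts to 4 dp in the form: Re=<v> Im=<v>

Re=-0.1155 Im=0.3765

First d^4_{3,-3}(β=2.1296), then the phase factors e^{-i(3)α} and e^{-i(-3)γ}:
Half-angle: c=0.484679, s=0.874692. N=√(5040·1·1·5040)=5040.000000
Admissible k: 0..1 (factorial args all ≥0)
  k=0: (−1)^6·5040.0000/(720)·0.4847^2·0.8747^6 = +0.736441
  k=1: (−1)^7·5040.0000/(5040)·0.4847^0·0.8747^8 = -0.342643
d^4_{3,-3}(2.1296) = +0.736441 -0.342643 = +0.393798
Attach z-rotation phases: D = e^{-i(3)(0.4662)}·(+0.393798)·e^{-i(-3)(1.089)} = -0.115473+0.376487i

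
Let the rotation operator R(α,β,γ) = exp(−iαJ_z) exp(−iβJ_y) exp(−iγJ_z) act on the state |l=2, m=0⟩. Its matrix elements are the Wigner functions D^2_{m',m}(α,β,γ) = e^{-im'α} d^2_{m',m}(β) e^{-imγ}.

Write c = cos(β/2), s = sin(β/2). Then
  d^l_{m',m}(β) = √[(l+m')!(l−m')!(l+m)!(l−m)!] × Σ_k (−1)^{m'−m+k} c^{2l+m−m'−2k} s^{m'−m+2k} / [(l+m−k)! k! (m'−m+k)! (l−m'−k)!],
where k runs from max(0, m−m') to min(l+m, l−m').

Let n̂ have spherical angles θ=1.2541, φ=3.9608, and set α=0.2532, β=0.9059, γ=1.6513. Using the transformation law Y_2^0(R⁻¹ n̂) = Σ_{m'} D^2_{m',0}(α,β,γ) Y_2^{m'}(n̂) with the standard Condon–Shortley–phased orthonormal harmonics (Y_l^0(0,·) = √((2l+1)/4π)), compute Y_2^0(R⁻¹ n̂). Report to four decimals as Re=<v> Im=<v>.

Re=-0.1330 Im=0.0000

Need the full column D^2_{m',0} for m'=−2..2 at α=0.2532, β=0.9059, γ=1.6513.
cos(β/2)=0.899160, sin(β/2)=0.437620
d^2_{-2,0}: single k=2 term ⇒ +0.379266;  D = +0.331667+0.183956i
d^2_{-1,0}: k∈[1..2] ⇒ +0.779262 -0.184588 = +0.594674;  D = +0.575713+0.148968i
d^2_{0,0}: k∈[0..2] ⇒ +0.653654 -0.619339 +0.036677 = +0.070992;  D = +0.070992+0.000000i
d^2_{1,0}: k∈[0..1] ⇒ -0.779262 +0.184588 = -0.594674;  D = -0.575713+0.148968i
d^2_{2,0}: single k=0 term ⇒ +0.379266;  D = +0.331667-0.183956i
Y_2^{m'}(θ=1.2541,φ=3.9608) and Σ D·Y over m':
  (+0.3317+0.1840i)·(-0.0236-0.3480i)  (+0.5757+0.1490i)·(-0.1561+0.1670i)  (+0.0710+0.0000i)·(-0.2236+0.0000i)  (-0.5757+0.1490i)·(+0.1561+0.1670i)  (+0.3317-0.1840i)·(-0.0236+0.3480i)
Y_2^0(R⁻¹ n̂) = -0.132984+0.000000i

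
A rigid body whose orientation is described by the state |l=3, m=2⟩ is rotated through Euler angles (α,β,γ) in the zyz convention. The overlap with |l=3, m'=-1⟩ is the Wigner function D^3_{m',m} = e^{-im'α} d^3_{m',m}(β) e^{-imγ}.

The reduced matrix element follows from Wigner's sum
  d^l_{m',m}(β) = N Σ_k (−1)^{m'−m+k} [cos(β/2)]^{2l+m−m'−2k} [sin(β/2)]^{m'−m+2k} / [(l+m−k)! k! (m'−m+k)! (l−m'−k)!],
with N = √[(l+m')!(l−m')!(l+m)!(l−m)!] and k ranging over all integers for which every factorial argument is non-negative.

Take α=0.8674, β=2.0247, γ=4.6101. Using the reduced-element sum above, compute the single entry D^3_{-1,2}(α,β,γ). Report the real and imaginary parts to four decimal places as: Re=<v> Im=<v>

First d^3_{-1,2}(β=2.0247), then the phase factors e^{-i(-1)α} and e^{-i(2)γ}:
With c≡cos(β/2)=0.529869 and s≡sin(β/2)=0.848079, N=[2·24·120·1]^{1/2}=75.894664
k: max(0,(2)−(-1))=3 … min(3+(2),3−(-1))=4
  k=3: (−1)^0·75.8947/(12)·0.5299^3·0.8481^3 = +0.573912
  k=4: (−1)^1·75.8947/(24)·0.5299^1·0.8481^5 = -0.735108
d^3_{-1,2}(2.0247) = +0.573912 -0.735108 = -0.161196
Phases: e^{-i·(-1)·0.8674}=+0.646812+0.762650i, e^{-i·(2)·4.6101}=-0.979147-0.203154i ⇒ D=+0.077114+0.141554i

Re=0.0771 Im=0.1416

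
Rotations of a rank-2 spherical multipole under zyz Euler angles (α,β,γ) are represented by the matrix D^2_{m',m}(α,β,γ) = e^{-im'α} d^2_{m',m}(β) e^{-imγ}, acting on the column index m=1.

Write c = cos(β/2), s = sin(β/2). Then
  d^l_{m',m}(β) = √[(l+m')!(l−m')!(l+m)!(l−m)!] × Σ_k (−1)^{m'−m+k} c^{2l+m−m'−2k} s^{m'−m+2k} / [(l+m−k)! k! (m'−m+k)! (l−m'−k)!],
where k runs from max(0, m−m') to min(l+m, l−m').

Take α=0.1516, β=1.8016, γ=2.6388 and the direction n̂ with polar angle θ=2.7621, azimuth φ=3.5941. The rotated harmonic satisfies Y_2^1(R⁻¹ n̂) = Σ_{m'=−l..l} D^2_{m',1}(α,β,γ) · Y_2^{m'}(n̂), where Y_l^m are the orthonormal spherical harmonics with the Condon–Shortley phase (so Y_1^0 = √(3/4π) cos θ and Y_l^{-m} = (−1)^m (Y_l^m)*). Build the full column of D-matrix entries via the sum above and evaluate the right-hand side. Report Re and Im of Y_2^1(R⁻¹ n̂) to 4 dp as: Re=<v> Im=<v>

Need the full column D^2_{m',1} for m'=−2..2 at α=0.1516, β=1.8016, γ=2.6388.
cos(β/2)=0.620983, sin(β/2)=0.783824
d^2_{-2,1}: single k=3 term ⇒ +0.598088;  D = -0.414114-0.431532i
d^2_{-1,1}: k∈[2..3] ⇒ +0.710752 -0.377463 = +0.333289;  D = -0.264437-0.202865i
d^2_{0,1}: k∈[1..2] ⇒ +0.459762 -0.732506 = -0.272743;  D = +0.238989+0.131428i
d^2_{1,1}: k∈[0..1] ⇒ +0.148703 -0.710752 = -0.562049;  D = +0.527743+0.193355i
d^2_{2,1}: single k=0 term ⇒ -0.375394;  D = +0.367942+0.074429i
Y_2^{m'}(θ=2.7621,φ=3.5941) and Σ D·Y over m':
  (-0.4141-0.4315i)·(+0.0327-0.0417i)  (-0.2644-0.2029i)·(+0.2391-0.1162i)  (+0.2390+0.1314i)·(+0.5009+0.0000i)  (+0.5277+0.1934i)·(-0.2391-0.1162i)  (+0.3679+0.0744i)·(+0.0327+0.0417i)
Y_2^1(R⁻¹ n̂) = -0.093381-0.038581i

Re=-0.0934 Im=-0.0386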